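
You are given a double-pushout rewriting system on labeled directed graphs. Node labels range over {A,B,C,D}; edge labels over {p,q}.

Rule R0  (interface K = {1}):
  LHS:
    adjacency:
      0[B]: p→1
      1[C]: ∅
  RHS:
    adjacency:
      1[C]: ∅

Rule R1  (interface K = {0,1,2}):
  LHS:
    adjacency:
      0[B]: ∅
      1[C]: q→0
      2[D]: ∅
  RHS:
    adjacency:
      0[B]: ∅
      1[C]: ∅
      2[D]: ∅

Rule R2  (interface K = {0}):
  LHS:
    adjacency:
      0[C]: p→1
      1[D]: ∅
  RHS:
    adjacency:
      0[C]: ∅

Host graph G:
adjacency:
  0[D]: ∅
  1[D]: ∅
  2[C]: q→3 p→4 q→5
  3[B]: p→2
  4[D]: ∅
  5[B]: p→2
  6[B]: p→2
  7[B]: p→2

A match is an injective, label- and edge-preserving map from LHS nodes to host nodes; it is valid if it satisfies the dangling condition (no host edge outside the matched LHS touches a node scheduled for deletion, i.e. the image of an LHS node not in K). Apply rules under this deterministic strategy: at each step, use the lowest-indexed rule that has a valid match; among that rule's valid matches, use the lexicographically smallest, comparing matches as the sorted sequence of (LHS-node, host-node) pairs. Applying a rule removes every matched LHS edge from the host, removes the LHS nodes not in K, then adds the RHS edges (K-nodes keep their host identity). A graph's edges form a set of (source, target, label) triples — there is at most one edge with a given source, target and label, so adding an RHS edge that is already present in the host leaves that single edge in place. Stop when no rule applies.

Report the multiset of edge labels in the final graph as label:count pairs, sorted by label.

Answer: (no edges)

Steps:
[0] host  ⇒  8 nodes, 7 edges  {2-q->3 2-p->4 2-q->5 3-p->2 5-p->2 6-p->2 7-p->2}
[1] R0 @ {0↦6, 1↦2}  ⇒  7 nodes, 6 edges  {2-q->3 2-p->4 2-q->5 3-p->2 5-p->2 7-p->2}
[2] R0 @ {0↦7, 1↦2}  ⇒  6 nodes, 5 edges  {2-q->3 2-p->4 2-q->5 3-p->2 5-p->2}
[3] R1 @ {0↦3, 1↦2, 2↦0}  ⇒  6 nodes, 4 edges  {2-p->4 2-q->5 3-p->2 5-p->2}
[4] R0 @ {0↦3, 1↦2}  ⇒  5 nodes, 3 edges  {2-p->4 2-q->5 5-p->2}
[5] R1 @ {0↦5, 1↦2, 2↦0}  ⇒  5 nodes, 2 edges  {2-p->4 5-p->2}
[6] R0 @ {0↦5, 1↦2}  ⇒  4 nodes, 1 edges  {2-p->4}
[7] R2 @ {0↦2, 1↦4}  ⇒  3 nodes, 0 edges  {∅}
final graph: no rule applies after step 7
NF edges: []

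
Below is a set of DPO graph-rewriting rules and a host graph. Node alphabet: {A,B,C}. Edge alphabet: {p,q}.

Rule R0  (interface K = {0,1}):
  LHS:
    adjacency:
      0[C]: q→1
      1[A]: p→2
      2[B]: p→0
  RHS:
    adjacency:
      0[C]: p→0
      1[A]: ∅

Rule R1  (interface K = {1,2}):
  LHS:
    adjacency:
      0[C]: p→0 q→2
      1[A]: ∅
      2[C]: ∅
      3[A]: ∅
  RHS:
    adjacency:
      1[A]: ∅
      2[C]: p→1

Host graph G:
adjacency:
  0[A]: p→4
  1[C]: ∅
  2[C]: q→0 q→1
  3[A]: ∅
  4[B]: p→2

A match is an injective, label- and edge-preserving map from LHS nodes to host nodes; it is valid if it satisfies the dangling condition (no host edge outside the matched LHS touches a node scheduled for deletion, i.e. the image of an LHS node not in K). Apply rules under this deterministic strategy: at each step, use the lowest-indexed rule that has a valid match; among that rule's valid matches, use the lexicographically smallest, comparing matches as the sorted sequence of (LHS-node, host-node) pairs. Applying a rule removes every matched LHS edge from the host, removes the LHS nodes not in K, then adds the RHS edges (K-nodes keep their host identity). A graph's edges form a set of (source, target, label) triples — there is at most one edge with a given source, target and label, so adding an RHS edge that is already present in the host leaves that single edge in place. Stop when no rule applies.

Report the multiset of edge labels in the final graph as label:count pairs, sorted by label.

Answer: p:1

Steps:
start.  V:5 E:4  edges: 0-p->4 2-q->0 2-q->1 4-p->2
1. fire R0 via {0↦2, 1↦0, 2↦4}  →  V:4 E:2  edges: 2-q->1 2-p->2
2. fire R1 via {0↦2, 1↦0, 2↦1, 3↦3}  →  V:2 E:1  edges: 1-p->0
final graph: no rule applies after step 2
NF edges: [(1, 0, 'p')]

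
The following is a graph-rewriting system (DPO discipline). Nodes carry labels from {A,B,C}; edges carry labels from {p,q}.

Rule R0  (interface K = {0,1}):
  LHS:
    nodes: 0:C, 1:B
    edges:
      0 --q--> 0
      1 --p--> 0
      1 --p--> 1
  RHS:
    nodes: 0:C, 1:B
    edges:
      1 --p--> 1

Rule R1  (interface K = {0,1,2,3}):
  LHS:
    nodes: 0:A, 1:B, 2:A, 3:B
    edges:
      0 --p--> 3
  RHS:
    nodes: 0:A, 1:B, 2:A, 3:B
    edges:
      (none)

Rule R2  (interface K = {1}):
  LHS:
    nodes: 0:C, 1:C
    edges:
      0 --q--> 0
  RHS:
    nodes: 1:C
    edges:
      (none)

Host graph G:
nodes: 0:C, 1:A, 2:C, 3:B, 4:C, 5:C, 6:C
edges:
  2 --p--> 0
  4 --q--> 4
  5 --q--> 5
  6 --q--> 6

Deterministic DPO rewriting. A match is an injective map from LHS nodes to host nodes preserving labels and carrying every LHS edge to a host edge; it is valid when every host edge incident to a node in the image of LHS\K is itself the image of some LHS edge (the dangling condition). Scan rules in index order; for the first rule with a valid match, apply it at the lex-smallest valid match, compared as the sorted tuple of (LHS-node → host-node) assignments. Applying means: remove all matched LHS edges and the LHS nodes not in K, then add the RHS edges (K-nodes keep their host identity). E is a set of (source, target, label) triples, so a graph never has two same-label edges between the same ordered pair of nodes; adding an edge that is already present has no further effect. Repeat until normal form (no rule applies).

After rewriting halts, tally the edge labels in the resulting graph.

start.  V:7 E:4  edges: 2-p->0 4-q->4 5-q->5 6-q->6
1. fire R2 via {0↦4, 1↦0}  →  V:6 E:3  edges: 2-p->0 5-q->5 6-q->6
2. fire R2 via {0↦5, 1↦0}  →  V:5 E:2  edges: 2-p->0 6-q->6
3. fire R2 via {0↦6, 1↦0}  →  V:4 E:1  edges: 2-p->0
halt: no rule applies after step 3
NF edges: [(2, 0, 'p')]

Answer: p:1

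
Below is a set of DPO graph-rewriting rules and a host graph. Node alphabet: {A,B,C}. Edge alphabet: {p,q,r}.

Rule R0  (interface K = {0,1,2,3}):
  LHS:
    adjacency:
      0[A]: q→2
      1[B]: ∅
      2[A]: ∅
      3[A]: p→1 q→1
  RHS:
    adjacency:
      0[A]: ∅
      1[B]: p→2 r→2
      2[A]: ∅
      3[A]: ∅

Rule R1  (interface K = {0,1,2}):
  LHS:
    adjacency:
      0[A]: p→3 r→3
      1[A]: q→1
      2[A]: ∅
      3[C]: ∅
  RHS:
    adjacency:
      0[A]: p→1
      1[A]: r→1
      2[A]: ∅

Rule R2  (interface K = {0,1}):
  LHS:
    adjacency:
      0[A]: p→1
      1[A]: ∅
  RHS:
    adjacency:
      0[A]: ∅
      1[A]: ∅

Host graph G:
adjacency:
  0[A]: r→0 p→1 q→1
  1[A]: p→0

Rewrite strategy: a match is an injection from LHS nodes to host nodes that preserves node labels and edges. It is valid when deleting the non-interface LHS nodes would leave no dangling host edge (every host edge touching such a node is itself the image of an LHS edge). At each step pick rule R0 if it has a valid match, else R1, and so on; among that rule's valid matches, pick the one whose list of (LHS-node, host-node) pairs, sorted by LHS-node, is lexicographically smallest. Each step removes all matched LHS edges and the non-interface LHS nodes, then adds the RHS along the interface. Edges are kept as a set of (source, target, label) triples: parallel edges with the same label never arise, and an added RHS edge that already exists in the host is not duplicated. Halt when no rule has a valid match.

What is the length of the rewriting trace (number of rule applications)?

Answer: 2

Derivation:
start.  V:2 E:4  edges: 0-r->0 0-p->1 0-q->1 1-p->0
1. fire R2 via {0↦0, 1↦1}  →  V:2 E:3  edges: 0-r->0 0-q->1 1-p->0
2. fire R2 via {0↦1, 1↦0}  →  V:2 E:2  edges: 0-r->0 0-q->1
final graph: no rule applies after step 2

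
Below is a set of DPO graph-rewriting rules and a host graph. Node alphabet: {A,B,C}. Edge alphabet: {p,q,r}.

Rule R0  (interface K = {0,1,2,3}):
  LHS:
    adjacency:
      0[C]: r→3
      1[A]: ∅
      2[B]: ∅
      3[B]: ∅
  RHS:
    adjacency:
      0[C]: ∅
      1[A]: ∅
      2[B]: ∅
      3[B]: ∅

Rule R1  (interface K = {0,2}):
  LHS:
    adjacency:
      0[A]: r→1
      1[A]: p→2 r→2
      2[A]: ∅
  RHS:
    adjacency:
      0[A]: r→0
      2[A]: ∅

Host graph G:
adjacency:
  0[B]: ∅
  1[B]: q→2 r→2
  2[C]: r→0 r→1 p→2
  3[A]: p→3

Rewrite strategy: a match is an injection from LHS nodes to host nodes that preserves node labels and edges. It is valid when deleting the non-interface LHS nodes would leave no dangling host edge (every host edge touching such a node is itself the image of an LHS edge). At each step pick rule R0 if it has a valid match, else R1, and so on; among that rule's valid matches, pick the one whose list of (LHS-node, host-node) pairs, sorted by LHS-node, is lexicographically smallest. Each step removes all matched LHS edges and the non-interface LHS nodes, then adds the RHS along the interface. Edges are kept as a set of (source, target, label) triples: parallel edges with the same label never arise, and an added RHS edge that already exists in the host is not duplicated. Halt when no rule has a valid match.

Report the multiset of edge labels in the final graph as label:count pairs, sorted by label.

Answer: p:2 q:1 r:1

Steps:
[0] host  ⇒  4 nodes, 6 edges  {1-q->2 1-r->2 2-r->0 2-r->1 2-p->2 3-p->3}
[1] R0 @ {0↦2, 1↦3, 2↦0, 3↦1}  ⇒  4 nodes, 5 edges  {1-q->2 1-r->2 2-r->0 2-p->2 3-p->3}
[2] R0 @ {0↦2, 1↦3, 2↦1, 3↦0}  ⇒  4 nodes, 4 edges  {1-q->2 1-r->2 2-p->2 3-p->3}
halt: no rule applies after step 2
NF edges: [(1, 2, 'q'), (1, 2, 'r'), (2, 2, 'p'), (3, 3, 'p')]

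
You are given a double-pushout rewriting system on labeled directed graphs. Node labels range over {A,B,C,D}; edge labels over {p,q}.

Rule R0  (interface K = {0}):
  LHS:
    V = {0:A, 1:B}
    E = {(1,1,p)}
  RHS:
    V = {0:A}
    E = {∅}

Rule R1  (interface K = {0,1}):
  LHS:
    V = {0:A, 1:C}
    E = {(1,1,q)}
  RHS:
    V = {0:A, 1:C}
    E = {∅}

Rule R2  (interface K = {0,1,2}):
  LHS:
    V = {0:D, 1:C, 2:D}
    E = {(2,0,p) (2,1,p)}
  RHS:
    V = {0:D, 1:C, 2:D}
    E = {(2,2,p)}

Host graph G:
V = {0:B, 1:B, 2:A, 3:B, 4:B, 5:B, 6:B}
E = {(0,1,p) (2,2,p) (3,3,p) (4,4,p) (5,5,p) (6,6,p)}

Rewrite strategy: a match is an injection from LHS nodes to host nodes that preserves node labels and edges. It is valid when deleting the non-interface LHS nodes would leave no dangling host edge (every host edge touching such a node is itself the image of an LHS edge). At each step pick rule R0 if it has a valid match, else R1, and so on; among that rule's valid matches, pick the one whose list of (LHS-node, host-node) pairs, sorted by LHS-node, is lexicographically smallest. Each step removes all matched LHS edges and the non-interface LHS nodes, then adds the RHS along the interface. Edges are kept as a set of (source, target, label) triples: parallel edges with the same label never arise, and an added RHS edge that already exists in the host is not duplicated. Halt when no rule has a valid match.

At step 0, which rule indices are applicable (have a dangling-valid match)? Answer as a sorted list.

R0: 4 valid matches — {0↦2, 1↦3}, {0↦2, 1↦4}, {0↦2, 1↦5} (+1 more)
R1: no valid match — LHS pattern not found
R2: no valid match — LHS pattern not found

Answer: [R0]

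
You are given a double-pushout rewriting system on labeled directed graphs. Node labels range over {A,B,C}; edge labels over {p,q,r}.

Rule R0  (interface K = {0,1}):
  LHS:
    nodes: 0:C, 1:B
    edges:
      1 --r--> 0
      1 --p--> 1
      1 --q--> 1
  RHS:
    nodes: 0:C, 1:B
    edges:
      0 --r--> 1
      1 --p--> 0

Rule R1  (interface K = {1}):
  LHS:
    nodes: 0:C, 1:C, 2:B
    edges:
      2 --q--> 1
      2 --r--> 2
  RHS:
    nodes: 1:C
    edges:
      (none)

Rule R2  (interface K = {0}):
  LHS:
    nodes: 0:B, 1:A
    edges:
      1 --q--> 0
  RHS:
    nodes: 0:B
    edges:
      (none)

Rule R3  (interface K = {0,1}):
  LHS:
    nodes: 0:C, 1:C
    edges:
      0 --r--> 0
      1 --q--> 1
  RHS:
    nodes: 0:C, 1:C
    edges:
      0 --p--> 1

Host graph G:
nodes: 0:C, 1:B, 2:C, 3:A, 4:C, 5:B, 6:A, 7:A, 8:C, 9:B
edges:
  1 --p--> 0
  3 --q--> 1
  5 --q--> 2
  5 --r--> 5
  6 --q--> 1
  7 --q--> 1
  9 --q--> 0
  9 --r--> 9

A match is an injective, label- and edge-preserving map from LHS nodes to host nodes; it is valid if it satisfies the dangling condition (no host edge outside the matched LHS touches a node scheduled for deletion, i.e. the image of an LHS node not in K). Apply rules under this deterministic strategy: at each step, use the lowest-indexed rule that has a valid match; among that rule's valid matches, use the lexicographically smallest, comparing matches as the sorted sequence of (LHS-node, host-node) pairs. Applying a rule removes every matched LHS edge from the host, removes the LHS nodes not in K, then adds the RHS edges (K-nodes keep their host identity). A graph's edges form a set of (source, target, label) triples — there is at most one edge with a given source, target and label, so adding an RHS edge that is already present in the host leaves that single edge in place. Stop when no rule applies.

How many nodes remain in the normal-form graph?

start.  V:10 E:8  edges: 1-p->0 3-q->1 5-q->2 5-r->5 6-q->1 7-q->1 9-q->0 9-r->9
1. fire R1 via {0↦4, 1↦0, 2↦9}  →  V:8 E:6  edges: 1-p->0 3-q->1 5-q->2 5-r->5 6-q->1 7-q->1
2. fire R1 via {0↦8, 1↦2, 2↦5}  →  V:6 E:4  edges: 1-p->0 3-q->1 6-q->1 7-q->1
3. fire R2 via {0↦1, 1↦3}  →  V:5 E:3  edges: 1-p->0 6-q->1 7-q->1
4. fire R2 via {0↦1, 1↦6}  →  V:4 E:2  edges: 1-p->0 7-q->1
5. fire R2 via {0↦1, 1↦7}  →  V:3 E:1  edges: 1-p->0
normal form: no rule applies after step 5
NF nodes: {0:C, 1:B, 2:C}

Answer: 3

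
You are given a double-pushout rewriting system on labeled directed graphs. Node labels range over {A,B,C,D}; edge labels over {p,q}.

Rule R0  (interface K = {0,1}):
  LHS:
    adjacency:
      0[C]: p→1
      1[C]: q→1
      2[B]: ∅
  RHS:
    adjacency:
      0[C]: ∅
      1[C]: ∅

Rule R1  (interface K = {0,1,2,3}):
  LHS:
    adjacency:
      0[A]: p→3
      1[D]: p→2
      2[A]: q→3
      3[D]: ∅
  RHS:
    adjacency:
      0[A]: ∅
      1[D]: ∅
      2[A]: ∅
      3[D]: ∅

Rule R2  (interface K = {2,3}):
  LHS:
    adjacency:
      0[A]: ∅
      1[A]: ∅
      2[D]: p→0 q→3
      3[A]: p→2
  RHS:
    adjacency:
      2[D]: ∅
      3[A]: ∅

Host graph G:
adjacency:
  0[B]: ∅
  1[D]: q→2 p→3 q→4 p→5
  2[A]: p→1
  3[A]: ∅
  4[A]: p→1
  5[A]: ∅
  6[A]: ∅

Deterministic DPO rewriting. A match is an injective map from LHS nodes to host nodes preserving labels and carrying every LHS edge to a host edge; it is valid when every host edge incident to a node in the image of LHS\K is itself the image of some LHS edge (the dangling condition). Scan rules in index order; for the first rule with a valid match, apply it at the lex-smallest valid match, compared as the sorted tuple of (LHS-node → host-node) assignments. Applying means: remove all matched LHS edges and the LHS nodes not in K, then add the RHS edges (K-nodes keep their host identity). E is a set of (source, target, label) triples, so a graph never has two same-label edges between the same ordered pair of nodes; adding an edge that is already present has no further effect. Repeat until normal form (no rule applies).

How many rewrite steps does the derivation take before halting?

start.  V:7 E:6  edges: 1-q->2 1-p->3 1-q->4 1-p->5 2-p->1 4-p->1
1. fire R2 via {0↦3, 1↦6, 2↦1, 3↦2}  →  V:5 E:3  edges: 1-q->4 1-p->5 4-p->1
2. fire R2 via {0↦5, 1↦2, 2↦1, 3↦4}  →  V:3 E:0  edges: ∅
normal form: no rule applies after step 2

Answer: 2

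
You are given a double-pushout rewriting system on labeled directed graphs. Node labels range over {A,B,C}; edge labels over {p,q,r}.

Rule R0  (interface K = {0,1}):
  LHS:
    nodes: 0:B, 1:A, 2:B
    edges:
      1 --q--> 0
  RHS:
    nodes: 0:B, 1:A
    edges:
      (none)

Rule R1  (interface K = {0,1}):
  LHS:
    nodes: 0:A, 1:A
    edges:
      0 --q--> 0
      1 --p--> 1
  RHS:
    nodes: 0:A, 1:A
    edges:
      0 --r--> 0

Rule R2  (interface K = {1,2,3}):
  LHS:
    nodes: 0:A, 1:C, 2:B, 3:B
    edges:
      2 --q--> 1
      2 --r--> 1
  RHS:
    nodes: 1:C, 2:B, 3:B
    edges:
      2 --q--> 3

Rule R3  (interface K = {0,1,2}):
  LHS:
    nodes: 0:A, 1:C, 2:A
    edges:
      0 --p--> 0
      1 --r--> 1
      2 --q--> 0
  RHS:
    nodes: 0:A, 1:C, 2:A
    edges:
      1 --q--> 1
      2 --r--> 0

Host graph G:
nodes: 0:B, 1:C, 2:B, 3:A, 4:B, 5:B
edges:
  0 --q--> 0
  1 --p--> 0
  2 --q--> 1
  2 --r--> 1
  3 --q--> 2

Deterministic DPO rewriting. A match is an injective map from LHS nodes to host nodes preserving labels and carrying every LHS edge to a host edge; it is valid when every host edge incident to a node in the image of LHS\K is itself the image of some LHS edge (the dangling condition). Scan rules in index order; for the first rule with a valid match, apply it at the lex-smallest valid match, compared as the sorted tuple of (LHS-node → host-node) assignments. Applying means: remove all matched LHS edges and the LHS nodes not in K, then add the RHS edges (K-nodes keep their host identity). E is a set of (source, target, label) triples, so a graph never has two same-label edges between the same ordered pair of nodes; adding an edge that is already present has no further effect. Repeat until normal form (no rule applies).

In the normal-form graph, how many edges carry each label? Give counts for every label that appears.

[0] host  ⇒  6 nodes, 5 edges  {0-q->0 1-p->0 2-q->1 2-r->1 3-q->2}
[1] R0 @ {0↦2, 1↦3, 2↦4}  ⇒  5 nodes, 4 edges  {0-q->0 1-p->0 2-q->1 2-r->1}
[2] R2 @ {0↦3, 1↦1, 2↦2, 3↦0}  ⇒  4 nodes, 3 edges  {0-q->0 1-p->0 2-q->0}
halt: no rule applies after step 2
NF edges: [(0, 0, 'q'), (1, 0, 'p'), (2, 0, 'q')]

Answer: p:1 q:2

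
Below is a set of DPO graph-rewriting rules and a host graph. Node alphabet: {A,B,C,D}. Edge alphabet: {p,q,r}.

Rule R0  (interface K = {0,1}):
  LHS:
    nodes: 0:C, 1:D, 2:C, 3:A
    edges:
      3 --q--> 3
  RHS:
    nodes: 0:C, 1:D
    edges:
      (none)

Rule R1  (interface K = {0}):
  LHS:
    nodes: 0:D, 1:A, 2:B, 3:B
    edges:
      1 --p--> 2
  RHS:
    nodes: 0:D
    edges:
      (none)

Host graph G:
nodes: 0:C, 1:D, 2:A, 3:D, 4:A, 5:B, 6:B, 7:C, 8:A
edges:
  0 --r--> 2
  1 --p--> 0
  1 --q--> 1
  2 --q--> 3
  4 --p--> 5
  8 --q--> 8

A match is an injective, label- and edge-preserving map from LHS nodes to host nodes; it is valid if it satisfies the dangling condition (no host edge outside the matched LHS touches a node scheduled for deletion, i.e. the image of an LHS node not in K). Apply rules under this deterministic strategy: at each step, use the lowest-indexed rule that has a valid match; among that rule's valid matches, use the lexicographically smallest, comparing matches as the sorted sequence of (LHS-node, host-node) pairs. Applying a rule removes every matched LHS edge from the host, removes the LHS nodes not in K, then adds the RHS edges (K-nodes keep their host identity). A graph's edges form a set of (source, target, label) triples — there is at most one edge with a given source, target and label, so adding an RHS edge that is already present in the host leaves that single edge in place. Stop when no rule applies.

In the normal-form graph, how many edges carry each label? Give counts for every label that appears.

Answer: p:1 q:2 r:1

Rewrite trace:
[0] host  ⇒  9 nodes, 6 edges  {0-r->2 1-p->0 1-q->1 2-q->3 4-p->5 8-q->8}
[1] R0 @ {0↦0, 1↦1, 2↦7, 3↦8}  ⇒  7 nodes, 5 edges  {0-r->2 1-p->0 1-q->1 2-q->3 4-p->5}
[2] R1 @ {0↦1, 1↦4, 2↦5, 3↦6}  ⇒  4 nodes, 4 edges  {0-r->2 1-p->0 1-q->1 2-q->3}
normal form: no rule applies after step 2
NF edges: [(0, 2, 'r'), (1, 0, 'p'), (1, 1, 'q'), (2, 3, 'q')]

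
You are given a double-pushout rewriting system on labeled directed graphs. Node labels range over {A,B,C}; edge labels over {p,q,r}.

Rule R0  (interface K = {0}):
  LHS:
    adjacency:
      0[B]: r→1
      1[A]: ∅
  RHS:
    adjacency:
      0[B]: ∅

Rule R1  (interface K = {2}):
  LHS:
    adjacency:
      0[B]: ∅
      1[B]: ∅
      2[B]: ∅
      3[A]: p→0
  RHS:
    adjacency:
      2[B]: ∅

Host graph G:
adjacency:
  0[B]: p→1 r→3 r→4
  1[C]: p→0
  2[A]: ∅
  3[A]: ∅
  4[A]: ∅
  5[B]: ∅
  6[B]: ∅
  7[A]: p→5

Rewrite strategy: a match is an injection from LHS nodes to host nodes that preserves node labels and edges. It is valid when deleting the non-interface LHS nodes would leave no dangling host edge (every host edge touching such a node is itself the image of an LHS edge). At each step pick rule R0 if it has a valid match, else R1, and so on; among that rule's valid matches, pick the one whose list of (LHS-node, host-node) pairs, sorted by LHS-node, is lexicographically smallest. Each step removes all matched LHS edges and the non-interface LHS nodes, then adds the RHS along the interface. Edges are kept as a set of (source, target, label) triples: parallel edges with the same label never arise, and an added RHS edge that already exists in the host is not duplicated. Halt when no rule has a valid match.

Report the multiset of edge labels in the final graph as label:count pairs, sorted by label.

[0] host  ⇒  8 nodes, 5 edges  {0-p->1 0-r->3 0-r->4 1-p->0 7-p->5}
[1] R0 @ {0↦0, 1↦3}  ⇒  7 nodes, 4 edges  {0-p->1 0-r->4 1-p->0 7-p->5}
[2] R0 @ {0↦0, 1↦4}  ⇒  6 nodes, 3 edges  {0-p->1 1-p->0 7-p->5}
[3] R1 @ {0↦5, 1↦6, 2↦0, 3↦7}  ⇒  3 nodes, 2 edges  {0-p->1 1-p->0}
normal form: no rule applies after step 3
NF edges: [(0, 1, 'p'), (1, 0, 'p')]

Answer: p:2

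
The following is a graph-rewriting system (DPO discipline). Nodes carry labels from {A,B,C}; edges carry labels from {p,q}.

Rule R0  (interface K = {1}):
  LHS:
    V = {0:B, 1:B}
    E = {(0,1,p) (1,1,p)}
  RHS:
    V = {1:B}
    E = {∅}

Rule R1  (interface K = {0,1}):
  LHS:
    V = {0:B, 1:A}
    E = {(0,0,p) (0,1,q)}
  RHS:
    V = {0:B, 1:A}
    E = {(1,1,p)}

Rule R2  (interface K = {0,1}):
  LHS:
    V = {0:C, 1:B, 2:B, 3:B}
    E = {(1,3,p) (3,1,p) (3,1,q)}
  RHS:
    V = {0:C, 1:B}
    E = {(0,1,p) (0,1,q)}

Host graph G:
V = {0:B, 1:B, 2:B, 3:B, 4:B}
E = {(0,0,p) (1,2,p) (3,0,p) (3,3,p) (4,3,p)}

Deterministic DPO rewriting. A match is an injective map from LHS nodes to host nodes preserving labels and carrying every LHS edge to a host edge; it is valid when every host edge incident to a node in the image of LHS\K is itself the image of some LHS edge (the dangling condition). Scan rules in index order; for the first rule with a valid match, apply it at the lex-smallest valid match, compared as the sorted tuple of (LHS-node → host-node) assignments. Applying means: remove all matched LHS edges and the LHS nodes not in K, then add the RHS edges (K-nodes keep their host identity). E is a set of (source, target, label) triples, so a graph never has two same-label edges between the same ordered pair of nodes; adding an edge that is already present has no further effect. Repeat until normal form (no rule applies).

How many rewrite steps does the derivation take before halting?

Answer: 2

Steps:
[0] host  ⇒  5 nodes, 5 edges  {0-p->0 1-p->2 3-p->0 3-p->3 4-p->3}
[1] R0 @ {0↦4, 1↦3}  ⇒  4 nodes, 3 edges  {0-p->0 1-p->2 3-p->0}
[2] R0 @ {0↦3, 1↦0}  ⇒  3 nodes, 1 edges  {1-p->2}
halt: no rule applies after step 2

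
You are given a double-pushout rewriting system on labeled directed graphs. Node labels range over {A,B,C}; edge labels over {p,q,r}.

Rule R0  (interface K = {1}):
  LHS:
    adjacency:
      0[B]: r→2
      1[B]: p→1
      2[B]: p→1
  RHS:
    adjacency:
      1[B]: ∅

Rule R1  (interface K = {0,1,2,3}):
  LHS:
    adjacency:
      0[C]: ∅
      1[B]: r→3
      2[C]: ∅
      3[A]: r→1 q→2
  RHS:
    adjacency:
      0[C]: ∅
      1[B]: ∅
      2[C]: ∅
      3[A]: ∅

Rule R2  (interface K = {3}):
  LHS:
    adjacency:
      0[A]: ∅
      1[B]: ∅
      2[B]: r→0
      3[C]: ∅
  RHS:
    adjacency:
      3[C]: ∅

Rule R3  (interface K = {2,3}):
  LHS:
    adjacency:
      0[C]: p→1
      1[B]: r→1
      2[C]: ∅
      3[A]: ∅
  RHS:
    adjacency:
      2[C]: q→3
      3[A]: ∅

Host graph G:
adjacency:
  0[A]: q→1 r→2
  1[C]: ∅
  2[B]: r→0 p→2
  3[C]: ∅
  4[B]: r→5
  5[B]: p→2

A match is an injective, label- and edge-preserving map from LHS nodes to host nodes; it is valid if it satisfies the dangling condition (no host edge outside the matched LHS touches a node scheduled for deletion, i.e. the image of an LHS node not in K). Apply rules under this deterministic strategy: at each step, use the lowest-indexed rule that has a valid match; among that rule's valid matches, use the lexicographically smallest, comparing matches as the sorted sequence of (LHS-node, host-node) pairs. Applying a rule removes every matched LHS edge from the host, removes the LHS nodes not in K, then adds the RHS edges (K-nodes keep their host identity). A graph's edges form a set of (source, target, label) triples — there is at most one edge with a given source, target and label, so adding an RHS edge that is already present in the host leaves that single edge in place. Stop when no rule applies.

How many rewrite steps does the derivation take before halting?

Answer: 2

Rewrite trace:
[0] host  ⇒  6 nodes, 6 edges  {0-q->1 0-r->2 2-r->0 2-p->2 4-r->5 5-p->2}
[1] R0 @ {0↦4, 1↦2, 2↦5}  ⇒  4 nodes, 3 edges  {0-q->1 0-r->2 2-r->0}
[2] R1 @ {0↦3, 1↦2, 2↦1, 3↦0}  ⇒  4 nodes, 0 edges  {∅}
halt: no rule applies after step 2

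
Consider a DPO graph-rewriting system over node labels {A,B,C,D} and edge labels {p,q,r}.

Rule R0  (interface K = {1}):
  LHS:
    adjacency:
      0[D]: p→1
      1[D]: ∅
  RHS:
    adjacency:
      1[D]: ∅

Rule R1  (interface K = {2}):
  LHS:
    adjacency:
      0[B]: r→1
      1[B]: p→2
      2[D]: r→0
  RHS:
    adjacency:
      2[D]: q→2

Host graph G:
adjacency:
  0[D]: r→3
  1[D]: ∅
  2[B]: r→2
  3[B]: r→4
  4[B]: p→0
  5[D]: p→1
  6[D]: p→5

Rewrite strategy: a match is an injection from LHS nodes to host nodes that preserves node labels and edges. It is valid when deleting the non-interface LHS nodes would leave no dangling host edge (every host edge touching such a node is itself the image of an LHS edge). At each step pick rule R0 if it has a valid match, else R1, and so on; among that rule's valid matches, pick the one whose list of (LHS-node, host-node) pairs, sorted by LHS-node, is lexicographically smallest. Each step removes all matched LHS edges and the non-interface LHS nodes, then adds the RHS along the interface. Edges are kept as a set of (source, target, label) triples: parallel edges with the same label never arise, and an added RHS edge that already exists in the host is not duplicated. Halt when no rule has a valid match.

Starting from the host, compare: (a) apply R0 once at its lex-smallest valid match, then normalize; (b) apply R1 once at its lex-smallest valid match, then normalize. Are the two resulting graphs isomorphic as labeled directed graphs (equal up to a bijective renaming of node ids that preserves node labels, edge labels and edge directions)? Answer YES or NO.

Answer: YES

Steps:
branch R0-first: apply at {0↦6, 1↦5} → |E|=5, then 2 more step(s) → NF |V|=3 |E|=2 V={0:D, 1:D, 2:B} E=0-q->0 2-r->2
branch R1-first: apply at {0↦3, 1↦4, 2↦0} → |E|=4, then 2 more step(s) → NF |V|=3 |E|=2 V={0:D, 1:D, 2:B} E=0-q->0 2-r->2
graphs isomorphic (equal up to label-preserving node renaming)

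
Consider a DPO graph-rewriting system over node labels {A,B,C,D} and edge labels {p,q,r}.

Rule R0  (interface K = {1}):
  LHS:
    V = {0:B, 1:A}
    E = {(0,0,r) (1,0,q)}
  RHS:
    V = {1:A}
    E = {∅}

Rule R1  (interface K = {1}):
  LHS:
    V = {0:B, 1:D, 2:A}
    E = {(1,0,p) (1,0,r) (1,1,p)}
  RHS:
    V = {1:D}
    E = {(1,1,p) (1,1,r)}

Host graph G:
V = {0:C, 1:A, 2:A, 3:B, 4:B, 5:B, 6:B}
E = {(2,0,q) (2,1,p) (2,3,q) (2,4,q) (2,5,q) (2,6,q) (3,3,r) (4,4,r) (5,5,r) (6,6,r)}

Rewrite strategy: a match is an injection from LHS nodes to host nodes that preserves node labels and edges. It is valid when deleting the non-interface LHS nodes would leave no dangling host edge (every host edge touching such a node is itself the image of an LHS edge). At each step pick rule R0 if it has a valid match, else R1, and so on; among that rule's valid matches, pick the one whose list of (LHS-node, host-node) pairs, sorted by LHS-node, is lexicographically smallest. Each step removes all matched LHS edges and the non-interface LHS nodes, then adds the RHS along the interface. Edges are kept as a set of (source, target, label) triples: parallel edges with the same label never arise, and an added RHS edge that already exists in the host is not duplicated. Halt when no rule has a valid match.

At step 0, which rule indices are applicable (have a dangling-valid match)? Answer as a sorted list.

R0: 4 valid matches — {0↦3, 1↦2}, {0↦4, 1↦2}, {0↦5, 1↦2} (+1 more)
R1: no valid match — LHS pattern not found

Answer: [R0]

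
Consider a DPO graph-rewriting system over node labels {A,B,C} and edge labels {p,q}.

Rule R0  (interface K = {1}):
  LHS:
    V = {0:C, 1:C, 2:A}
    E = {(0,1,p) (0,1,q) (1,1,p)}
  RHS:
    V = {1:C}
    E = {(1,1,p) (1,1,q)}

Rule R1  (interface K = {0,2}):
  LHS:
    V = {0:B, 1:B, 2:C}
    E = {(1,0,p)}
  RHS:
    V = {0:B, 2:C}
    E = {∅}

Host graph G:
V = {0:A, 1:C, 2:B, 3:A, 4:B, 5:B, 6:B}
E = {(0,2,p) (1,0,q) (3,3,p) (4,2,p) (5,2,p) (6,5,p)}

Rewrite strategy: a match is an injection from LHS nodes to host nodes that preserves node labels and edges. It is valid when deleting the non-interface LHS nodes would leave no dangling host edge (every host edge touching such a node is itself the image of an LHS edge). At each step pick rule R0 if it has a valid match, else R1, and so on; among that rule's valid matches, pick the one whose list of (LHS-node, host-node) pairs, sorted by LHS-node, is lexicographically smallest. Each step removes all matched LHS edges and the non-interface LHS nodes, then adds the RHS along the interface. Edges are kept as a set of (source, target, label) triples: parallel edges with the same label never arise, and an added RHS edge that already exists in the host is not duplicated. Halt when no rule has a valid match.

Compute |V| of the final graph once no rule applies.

Answer: 4

Rewrite trace:
[0] host  ⇒  7 nodes, 6 edges  {0-p->2 1-q->0 3-p->3 4-p->2 5-p->2 6-p->5}
[1] R1 @ {0↦2, 1↦4, 2↦1}  ⇒  6 nodes, 5 edges  {0-p->2 1-q->0 3-p->3 5-p->2 6-p->5}
[2] R1 @ {0↦5, 1↦6, 2↦1}  ⇒  5 nodes, 4 edges  {0-p->2 1-q->0 3-p->3 5-p->2}
[3] R1 @ {0↦2, 1↦5, 2↦1}  ⇒  4 nodes, 3 edges  {0-p->2 1-q->0 3-p->3}
final graph: no rule applies after step 3
NF nodes: {0:A, 1:C, 2:B, 3:A}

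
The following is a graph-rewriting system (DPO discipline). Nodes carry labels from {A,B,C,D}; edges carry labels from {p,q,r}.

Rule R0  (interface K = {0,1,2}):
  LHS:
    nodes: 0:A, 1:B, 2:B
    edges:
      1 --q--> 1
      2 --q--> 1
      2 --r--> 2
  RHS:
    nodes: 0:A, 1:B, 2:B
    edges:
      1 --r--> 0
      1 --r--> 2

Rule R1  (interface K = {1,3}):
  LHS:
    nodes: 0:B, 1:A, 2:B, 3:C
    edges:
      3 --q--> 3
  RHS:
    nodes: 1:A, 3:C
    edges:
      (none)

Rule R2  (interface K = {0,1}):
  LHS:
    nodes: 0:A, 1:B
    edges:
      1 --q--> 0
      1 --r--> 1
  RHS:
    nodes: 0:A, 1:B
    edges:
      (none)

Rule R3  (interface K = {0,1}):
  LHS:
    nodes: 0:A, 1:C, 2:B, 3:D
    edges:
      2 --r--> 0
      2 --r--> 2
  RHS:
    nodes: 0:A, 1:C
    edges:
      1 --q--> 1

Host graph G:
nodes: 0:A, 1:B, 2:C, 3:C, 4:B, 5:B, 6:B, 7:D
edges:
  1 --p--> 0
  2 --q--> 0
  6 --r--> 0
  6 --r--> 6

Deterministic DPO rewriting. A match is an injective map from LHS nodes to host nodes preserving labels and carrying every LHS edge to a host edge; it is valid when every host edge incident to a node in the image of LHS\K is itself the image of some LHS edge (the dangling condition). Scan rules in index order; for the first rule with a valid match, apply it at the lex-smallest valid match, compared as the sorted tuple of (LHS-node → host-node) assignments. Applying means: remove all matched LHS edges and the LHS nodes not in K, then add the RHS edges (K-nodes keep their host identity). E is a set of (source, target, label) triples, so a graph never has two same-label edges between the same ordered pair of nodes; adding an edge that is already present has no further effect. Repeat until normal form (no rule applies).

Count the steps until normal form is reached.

start.  V:8 E:4  edges: 1-p->0 2-q->0 6-r->0 6-r->6
1. fire R3 via {0↦0, 1↦2, 2↦6, 3↦7}  →  V:6 E:3  edges: 1-p->0 2-q->0 2-q->2
2. fire R1 via {0↦4, 1↦0, 2↦5, 3↦2}  →  V:4 E:2  edges: 1-p->0 2-q->0
final graph: no rule applies after step 2

Answer: 2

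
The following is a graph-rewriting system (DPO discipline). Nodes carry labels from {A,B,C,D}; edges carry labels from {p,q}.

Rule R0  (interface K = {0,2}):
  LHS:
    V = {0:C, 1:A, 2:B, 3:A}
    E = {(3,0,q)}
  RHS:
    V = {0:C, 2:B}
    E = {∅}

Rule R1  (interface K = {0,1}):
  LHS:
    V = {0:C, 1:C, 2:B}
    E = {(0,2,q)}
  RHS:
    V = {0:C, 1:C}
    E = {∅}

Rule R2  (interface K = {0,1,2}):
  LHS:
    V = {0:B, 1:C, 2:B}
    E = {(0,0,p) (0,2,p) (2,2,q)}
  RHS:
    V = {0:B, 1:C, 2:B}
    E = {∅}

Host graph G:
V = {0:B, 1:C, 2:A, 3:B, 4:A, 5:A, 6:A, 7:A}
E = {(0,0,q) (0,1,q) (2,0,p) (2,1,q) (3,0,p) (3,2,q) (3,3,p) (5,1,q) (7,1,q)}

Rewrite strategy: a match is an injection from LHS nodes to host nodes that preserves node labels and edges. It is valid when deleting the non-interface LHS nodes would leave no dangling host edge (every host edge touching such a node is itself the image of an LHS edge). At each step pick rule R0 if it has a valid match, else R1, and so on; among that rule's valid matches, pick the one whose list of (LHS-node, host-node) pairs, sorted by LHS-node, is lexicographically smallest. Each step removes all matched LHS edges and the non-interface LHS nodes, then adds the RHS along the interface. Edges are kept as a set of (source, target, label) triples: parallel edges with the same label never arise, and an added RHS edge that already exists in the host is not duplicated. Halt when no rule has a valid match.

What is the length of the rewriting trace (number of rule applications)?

Answer: 3

Steps:
[0] host  ⇒  8 nodes, 9 edges  {0-q->0 0-q->1 2-p->0 2-q->1 3-p->0 3-q->2 3-p->3 5-q->1 7-q->1}
[1] R0 @ {0↦1, 1↦4, 2↦0, 3↦5}  ⇒  6 nodes, 8 edges  {0-q->0 0-q->1 2-p->0 2-q->1 3-p->0 3-q->2 3-p->3 7-q->1}
[2] R0 @ {0↦1, 1↦6, 2↦0, 3↦7}  ⇒  4 nodes, 7 edges  {0-q->0 0-q->1 2-p->0 2-q->1 3-p->0 3-q->2 3-p->3}
[3] R2 @ {0↦3, 1↦1, 2↦0}  ⇒  4 nodes, 4 edges  {0-q->1 2-p->0 2-q->1 3-q->2}
normal form: no rule applies after step 3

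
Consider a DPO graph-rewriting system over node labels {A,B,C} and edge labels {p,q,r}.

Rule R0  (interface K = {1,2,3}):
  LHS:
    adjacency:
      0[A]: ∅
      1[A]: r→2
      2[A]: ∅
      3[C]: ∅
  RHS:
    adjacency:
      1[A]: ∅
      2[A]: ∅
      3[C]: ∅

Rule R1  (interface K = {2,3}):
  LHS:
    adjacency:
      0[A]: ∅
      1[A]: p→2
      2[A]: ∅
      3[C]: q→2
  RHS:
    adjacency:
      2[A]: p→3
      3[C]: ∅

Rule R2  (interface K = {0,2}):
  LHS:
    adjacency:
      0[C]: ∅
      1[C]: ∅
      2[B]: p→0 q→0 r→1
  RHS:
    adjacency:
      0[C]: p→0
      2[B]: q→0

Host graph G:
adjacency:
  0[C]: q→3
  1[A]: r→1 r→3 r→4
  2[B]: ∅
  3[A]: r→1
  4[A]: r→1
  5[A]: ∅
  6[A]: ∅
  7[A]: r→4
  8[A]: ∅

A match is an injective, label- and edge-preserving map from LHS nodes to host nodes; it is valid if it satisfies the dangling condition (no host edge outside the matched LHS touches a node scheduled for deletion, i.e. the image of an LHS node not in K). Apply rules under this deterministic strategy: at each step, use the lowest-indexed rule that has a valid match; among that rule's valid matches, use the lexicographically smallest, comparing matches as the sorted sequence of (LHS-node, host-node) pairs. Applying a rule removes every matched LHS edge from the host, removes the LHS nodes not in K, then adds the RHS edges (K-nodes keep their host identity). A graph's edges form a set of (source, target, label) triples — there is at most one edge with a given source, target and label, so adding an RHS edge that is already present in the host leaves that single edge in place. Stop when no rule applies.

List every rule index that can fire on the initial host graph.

Answer: [R0]

Rewrite trace:
R0: 15 valid matches — {0↦5, 1↦1, 2↦3, 3↦0}, {0↦5, 1↦1, 2↦4, 3↦0}, {0↦5, 1↦3, 2↦1, 3↦0} (+12 more)
R1: no valid match — LHS pattern not found
R2: no valid match — LHS pattern not found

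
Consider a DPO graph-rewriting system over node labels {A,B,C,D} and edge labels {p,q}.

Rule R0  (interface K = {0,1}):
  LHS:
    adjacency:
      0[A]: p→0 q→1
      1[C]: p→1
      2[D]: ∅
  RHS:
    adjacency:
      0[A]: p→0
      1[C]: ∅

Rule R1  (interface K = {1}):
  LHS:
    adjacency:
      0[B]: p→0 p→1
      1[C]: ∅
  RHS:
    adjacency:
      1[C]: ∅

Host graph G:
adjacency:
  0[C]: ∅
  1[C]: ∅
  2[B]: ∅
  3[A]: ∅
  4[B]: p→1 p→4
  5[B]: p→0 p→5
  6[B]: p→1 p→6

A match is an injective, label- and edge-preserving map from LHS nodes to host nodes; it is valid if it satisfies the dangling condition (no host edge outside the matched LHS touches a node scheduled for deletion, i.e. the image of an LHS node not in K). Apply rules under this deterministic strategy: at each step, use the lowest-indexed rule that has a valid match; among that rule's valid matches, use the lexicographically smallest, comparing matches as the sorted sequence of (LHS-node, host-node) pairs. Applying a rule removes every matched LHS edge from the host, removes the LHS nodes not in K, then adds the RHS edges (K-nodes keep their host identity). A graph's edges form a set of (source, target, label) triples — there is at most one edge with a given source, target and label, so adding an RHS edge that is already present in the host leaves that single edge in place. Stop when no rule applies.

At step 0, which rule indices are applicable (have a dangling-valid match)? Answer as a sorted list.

Answer: [R1]

Derivation:
R0: no valid match — LHS pattern not found
R1: 3 valid matches — {0↦4, 1↦1}, {0↦5, 1↦0}, {0↦6, 1↦1}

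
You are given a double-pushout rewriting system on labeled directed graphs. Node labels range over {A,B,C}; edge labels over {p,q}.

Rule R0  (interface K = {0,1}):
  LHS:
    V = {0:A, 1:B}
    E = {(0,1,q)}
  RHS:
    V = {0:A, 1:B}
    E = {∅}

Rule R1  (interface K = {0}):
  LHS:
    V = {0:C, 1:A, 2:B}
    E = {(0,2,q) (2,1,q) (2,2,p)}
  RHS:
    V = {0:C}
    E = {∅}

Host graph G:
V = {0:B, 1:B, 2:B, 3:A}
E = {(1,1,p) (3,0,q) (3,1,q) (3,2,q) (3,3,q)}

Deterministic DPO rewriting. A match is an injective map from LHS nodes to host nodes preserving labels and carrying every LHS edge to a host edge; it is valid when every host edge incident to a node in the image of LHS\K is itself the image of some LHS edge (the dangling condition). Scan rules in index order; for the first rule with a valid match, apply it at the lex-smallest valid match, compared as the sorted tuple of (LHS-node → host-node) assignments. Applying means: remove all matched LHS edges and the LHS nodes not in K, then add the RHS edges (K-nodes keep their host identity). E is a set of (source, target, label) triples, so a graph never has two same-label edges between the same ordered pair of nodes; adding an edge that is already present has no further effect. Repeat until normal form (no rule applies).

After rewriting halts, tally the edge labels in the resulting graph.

start.  V:4 E:5  edges: 1-p->1 3-q->0 3-q->1 3-q->2 3-q->3
1. fire R0 via {0↦3, 1↦0}  →  V:4 E:4  edges: 1-p->1 3-q->1 3-q->2 3-q->3
2. fire R0 via {0↦3, 1↦1}  →  V:4 E:3  edges: 1-p->1 3-q->2 3-q->3
3. fire R0 via {0↦3, 1↦2}  →  V:4 E:2  edges: 1-p->1 3-q->3
normal form: no rule applies after step 3
NF edges: [(1, 1, 'p'), (3, 3, 'q')]

Answer: p:1 q:1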